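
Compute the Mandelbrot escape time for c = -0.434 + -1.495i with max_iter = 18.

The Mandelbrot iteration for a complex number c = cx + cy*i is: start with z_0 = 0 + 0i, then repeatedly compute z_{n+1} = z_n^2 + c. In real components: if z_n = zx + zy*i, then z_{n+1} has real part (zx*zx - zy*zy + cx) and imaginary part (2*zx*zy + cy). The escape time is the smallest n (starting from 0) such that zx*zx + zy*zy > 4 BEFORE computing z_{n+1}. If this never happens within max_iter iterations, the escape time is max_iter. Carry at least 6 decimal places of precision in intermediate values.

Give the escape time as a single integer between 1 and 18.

Answer: 2

Derivation:
z_0 = 0 + 0i, c = -0.4340 + -1.4950i
Iter 1: z = -0.4340 + -1.4950i, |z|^2 = 2.4234
Iter 2: z = -2.4807 + -0.1973i, |z|^2 = 6.1927
Escaped at iteration 2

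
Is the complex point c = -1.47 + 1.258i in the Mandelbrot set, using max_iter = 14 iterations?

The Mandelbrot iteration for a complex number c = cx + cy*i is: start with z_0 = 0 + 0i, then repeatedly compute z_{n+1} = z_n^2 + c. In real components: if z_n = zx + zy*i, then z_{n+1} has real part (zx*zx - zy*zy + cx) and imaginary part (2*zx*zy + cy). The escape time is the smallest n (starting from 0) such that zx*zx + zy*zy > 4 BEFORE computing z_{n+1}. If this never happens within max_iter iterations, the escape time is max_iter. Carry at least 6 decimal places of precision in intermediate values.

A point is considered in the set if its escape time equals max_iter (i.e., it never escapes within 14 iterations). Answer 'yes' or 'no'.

z_0 = 0 + 0i, c = -1.4700 + 1.2580i
Iter 1: z = -1.4700 + 1.2580i, |z|^2 = 3.7435
Iter 2: z = -0.8917 + -2.4405i, |z|^2 = 6.7512
Escaped at iteration 2

Answer: no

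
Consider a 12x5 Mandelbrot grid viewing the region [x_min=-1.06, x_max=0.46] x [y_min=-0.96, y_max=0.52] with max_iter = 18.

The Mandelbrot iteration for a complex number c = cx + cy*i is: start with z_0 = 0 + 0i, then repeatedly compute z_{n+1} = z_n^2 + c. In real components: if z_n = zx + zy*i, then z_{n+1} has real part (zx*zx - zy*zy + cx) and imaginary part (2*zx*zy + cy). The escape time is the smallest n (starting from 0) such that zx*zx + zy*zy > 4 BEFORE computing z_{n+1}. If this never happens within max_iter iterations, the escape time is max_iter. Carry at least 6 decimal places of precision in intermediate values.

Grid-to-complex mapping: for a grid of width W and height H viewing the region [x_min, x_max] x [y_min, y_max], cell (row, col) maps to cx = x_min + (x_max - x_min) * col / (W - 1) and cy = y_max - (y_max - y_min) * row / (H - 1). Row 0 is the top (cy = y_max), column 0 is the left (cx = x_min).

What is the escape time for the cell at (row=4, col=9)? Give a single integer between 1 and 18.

z_0 = 0 + 0i, c = 0.1836 + -0.9600i
Iter 1: z = 0.1836 + -0.9600i, |z|^2 = 0.9553
Iter 2: z = -0.7042 + -1.3126i, |z|^2 = 2.2188
Iter 3: z = -1.0433 + 0.8887i, |z|^2 = 1.8783
Iter 4: z = 0.4822 + -2.8144i, |z|^2 = 8.1535
Escaped at iteration 4

Answer: 4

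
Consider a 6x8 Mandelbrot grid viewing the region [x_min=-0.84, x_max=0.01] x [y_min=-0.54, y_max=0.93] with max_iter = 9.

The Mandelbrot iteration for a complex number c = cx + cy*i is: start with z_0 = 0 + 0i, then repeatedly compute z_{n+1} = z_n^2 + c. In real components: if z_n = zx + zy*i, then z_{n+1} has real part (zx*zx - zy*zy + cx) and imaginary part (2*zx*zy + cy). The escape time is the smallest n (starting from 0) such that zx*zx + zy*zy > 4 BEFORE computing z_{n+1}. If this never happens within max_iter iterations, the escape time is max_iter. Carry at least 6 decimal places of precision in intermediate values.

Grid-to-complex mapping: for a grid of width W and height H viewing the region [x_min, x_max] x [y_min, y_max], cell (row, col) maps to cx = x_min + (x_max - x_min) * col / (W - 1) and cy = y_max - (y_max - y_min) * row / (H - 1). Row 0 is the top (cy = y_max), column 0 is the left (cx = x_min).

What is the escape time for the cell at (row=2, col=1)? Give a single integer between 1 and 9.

z_0 = 0 + 0i, c = -0.6700 + 0.5100i
Iter 1: z = -0.6700 + 0.5100i, |z|^2 = 0.7090
Iter 2: z = -0.4812 + -0.1734i, |z|^2 = 0.2616
Iter 3: z = -0.4685 + 0.6769i, |z|^2 = 0.6777
Iter 4: z = -0.9087 + -0.1243i, |z|^2 = 0.8411
Iter 5: z = 0.1402 + 0.7358i, |z|^2 = 0.5611
Iter 6: z = -1.1918 + 0.7164i, |z|^2 = 1.9335
Iter 7: z = 0.2371 + -1.1975i, |z|^2 = 1.4901
Iter 8: z = -2.0477 + -0.0579i, |z|^2 = 4.1963
Escaped at iteration 8

Answer: 8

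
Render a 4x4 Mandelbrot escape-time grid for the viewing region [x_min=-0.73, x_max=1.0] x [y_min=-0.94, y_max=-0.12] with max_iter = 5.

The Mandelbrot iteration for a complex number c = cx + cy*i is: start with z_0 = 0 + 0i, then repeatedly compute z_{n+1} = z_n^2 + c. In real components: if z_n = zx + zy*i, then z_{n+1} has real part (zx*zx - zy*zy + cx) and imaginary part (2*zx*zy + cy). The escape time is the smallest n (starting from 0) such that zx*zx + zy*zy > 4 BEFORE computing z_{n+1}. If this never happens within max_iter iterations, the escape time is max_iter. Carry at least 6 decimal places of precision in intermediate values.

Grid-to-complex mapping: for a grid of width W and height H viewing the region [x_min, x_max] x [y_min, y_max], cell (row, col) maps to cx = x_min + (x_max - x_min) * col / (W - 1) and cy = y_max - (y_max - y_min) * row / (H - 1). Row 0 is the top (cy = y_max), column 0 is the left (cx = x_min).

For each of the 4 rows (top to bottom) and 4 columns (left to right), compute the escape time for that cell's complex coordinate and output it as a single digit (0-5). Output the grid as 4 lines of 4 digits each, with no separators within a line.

(row=0, col=0): c = -0.7300 + -0.1200i → escape time 5
(row=0, col=1): c = -0.1533 + -0.1200i → escape time 5
(row=0, col=2): c = 0.4233 + -0.1200i → escape time 5
(row=0, col=3): c = 1.0000 + -0.1200i → escape time 2
(row=1, col=0): c = -0.7300 + -0.3933i → escape time 5
(row=1, col=1): c = -0.1533 + -0.3933i → escape time 5
(row=1, col=2): c = 0.4233 + -0.3933i → escape time 5
(row=1, col=3): c = 1.0000 + -0.3933i → escape time 2
(row=2, col=0): c = -0.7300 + -0.6667i → escape time 5
(row=2, col=1): c = -0.1533 + -0.6667i → escape time 5
(row=2, col=2): c = 0.4233 + -0.6667i → escape time 5
(row=2, col=3): c = 1.0000 + -0.6667i → escape time 2
(row=3, col=0): c = -0.7300 + -0.9400i → escape time 4
(row=3, col=1): c = -0.1533 + -0.9400i → escape time 5
(row=3, col=2): c = 0.4233 + -0.9400i → escape time 3
(row=3, col=3): c = 1.0000 + -0.9400i → escape time 2

Answer: 5552
5552
5552
4532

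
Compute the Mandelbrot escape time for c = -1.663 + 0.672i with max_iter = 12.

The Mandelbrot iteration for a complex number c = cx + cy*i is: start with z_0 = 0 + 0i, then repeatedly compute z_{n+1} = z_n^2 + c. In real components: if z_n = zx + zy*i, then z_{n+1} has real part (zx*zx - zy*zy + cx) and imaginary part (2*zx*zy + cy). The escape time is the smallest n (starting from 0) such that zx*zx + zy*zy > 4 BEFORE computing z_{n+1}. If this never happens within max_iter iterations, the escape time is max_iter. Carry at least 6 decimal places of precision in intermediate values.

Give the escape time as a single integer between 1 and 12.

z_0 = 0 + 0i, c = -1.6630 + 0.6720i
Iter 1: z = -1.6630 + 0.6720i, |z|^2 = 3.2172
Iter 2: z = 0.6510 + -1.5631i, |z|^2 = 2.8670
Iter 3: z = -3.6824 + -1.3631i, |z|^2 = 15.4181
Escaped at iteration 3

Answer: 3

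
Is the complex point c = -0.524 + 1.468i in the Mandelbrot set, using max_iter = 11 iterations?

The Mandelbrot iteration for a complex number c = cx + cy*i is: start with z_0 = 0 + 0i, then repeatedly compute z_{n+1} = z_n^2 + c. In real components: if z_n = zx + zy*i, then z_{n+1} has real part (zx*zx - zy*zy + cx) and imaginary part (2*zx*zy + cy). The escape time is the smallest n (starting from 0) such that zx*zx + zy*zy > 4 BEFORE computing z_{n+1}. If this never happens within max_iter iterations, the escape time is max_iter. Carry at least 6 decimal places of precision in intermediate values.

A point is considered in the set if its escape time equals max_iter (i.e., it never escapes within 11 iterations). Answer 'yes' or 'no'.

z_0 = 0 + 0i, c = -0.5240 + 1.4680i
Iter 1: z = -0.5240 + 1.4680i, |z|^2 = 2.4296
Iter 2: z = -2.4044 + -0.0705i, |z|^2 = 5.7863
Escaped at iteration 2

Answer: no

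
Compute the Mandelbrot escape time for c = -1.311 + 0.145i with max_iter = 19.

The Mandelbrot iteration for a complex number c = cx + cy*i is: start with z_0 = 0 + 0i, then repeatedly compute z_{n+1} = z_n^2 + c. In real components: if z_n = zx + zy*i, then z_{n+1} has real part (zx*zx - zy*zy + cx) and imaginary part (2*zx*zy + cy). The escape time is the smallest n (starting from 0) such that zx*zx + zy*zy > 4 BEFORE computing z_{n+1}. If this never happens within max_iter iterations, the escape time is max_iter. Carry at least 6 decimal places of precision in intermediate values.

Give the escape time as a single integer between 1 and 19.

z_0 = 0 + 0i, c = -1.3110 + 0.1450i
Iter 1: z = -1.3110 + 0.1450i, |z|^2 = 1.7397
Iter 2: z = 0.3867 + -0.2352i, |z|^2 = 0.2048
Iter 3: z = -1.2168 + -0.0369i, |z|^2 = 1.4819
Iter 4: z = 0.1682 + 0.2348i, |z|^2 = 0.0834
Iter 5: z = -1.3378 + 0.2240i, |z|^2 = 1.8400
Iter 6: z = 0.4286 + -0.4543i, |z|^2 = 0.3901
Iter 7: z = -1.3337 + -0.2445i, |z|^2 = 1.8384
Iter 8: z = 0.4079 + 0.7970i, |z|^2 = 0.8016
Iter 9: z = -1.7799 + 0.7952i, |z|^2 = 3.8003
Iter 10: z = 1.2247 + -2.6856i, |z|^2 = 8.7125
Escaped at iteration 10

Answer: 10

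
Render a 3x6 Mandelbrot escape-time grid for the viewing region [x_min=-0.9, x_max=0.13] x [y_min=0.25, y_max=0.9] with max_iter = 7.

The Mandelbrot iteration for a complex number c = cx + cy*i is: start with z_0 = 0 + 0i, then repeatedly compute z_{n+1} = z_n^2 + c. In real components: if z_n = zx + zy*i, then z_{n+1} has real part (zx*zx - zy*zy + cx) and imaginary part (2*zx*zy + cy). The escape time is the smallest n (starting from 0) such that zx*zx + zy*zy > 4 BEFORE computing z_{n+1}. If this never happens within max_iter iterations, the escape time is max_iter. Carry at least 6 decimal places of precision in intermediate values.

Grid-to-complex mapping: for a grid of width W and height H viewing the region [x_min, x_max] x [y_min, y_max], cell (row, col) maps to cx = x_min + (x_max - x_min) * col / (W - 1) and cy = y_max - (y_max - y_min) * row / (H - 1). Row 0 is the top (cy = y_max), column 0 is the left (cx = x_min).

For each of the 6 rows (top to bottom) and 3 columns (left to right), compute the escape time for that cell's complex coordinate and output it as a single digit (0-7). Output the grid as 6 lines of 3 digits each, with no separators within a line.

Answer: 355
476
477
577
777
777

Derivation:
(row=0, col=0): c = -0.9000 + 0.9000i → escape time 3
(row=0, col=1): c = -0.3850 + 0.9000i → escape time 5
(row=0, col=2): c = 0.1300 + 0.9000i → escape time 5
(row=1, col=0): c = -0.9000 + 0.7700i → escape time 4
(row=1, col=1): c = -0.3850 + 0.7700i → escape time 7
(row=1, col=2): c = 0.1300 + 0.7700i → escape time 6
(row=2, col=0): c = -0.9000 + 0.6400i → escape time 4
(row=2, col=1): c = -0.3850 + 0.6400i → escape time 7
(row=2, col=2): c = 0.1300 + 0.6400i → escape time 7
(row=3, col=0): c = -0.9000 + 0.5100i → escape time 5
(row=3, col=1): c = -0.3850 + 0.5100i → escape time 7
(row=3, col=2): c = 0.1300 + 0.5100i → escape time 7
(row=4, col=0): c = -0.9000 + 0.3800i → escape time 7
(row=4, col=1): c = -0.3850 + 0.3800i → escape time 7
(row=4, col=2): c = 0.1300 + 0.3800i → escape time 7
(row=5, col=0): c = -0.9000 + 0.2500i → escape time 7
(row=5, col=1): c = -0.3850 + 0.2500i → escape time 7
(row=5, col=2): c = 0.1300 + 0.2500i → escape time 7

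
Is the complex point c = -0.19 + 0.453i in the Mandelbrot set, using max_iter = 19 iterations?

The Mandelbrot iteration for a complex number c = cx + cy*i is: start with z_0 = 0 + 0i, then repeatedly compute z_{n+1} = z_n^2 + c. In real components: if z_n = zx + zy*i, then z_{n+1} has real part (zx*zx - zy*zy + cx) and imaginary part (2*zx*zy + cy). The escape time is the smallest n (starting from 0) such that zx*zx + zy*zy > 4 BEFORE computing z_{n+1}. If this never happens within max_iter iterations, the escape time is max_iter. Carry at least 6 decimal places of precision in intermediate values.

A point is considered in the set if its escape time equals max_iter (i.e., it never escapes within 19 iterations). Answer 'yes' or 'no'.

Answer: yes

Derivation:
z_0 = 0 + 0i, c = -0.1900 + 0.4530i
Iter 1: z = -0.1900 + 0.4530i, |z|^2 = 0.2413
Iter 2: z = -0.3591 + 0.2809i, |z|^2 = 0.2078
Iter 3: z = -0.1399 + 0.2513i, |z|^2 = 0.0827
Iter 4: z = -0.2336 + 0.3827i, |z|^2 = 0.2010
Iter 5: z = -0.2819 + 0.2742i, |z|^2 = 0.1547
Iter 6: z = -0.1857 + 0.2984i, |z|^2 = 0.1235
Iter 7: z = -0.2445 + 0.3422i, |z|^2 = 0.1769
Iter 8: z = -0.2473 + 0.2857i, |z|^2 = 0.1427
Iter 9: z = -0.2105 + 0.3117i, |z|^2 = 0.1415
Iter 10: z = -0.2429 + 0.3218i, |z|^2 = 0.1625
Iter 11: z = -0.2346 + 0.2967i, |z|^2 = 0.1430
Iter 12: z = -0.2230 + 0.3138i, |z|^2 = 0.1482
Iter 13: z = -0.2388 + 0.3130i, |z|^2 = 0.1550
Iter 14: z = -0.2310 + 0.3035i, |z|^2 = 0.1455
Iter 15: z = -0.2288 + 0.3128i, |z|^2 = 0.1502
Iter 16: z = -0.2355 + 0.3099i, |z|^2 = 0.1515
Iter 17: z = -0.2306 + 0.3070i, |z|^2 = 0.1474
Iter 18: z = -0.2311 + 0.3114i, |z|^2 = 0.1504
Did not escape in 19 iterations → in set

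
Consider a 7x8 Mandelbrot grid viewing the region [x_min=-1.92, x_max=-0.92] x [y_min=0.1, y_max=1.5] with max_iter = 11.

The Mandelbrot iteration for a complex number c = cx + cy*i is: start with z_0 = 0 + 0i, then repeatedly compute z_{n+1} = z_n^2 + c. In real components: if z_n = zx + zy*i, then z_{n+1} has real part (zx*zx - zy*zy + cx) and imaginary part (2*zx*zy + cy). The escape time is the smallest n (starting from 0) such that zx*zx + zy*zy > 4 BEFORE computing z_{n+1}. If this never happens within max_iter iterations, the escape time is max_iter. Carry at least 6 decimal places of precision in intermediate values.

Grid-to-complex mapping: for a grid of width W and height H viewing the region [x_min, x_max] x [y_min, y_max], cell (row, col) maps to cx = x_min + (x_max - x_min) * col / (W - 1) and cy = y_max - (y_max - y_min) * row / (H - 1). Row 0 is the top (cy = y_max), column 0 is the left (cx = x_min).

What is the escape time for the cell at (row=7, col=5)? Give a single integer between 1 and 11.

z_0 = 0 + 0i, c = -1.0867 + 0.1000i
Iter 1: z = -1.0867 + 0.1000i, |z|^2 = 1.1908
Iter 2: z = 0.0842 + -0.1173i, |z|^2 = 0.0209
Iter 3: z = -1.0933 + 0.0802i, |z|^2 = 1.2018
Iter 4: z = 0.1023 + -0.0755i, |z|^2 = 0.0162
Iter 5: z = -1.0819 + 0.0846i, |z|^2 = 1.1777
Iter 6: z = 0.0767 + -0.0830i, |z|^2 = 0.0128
Iter 7: z = -1.0877 + 0.0873i, |z|^2 = 1.1906
Iter 8: z = 0.0887 + -0.0899i, |z|^2 = 0.0159
Iter 9: z = -1.0869 + 0.0841i, |z|^2 = 1.1883
Iter 10: z = 0.0875 + -0.0827i, |z|^2 = 0.0145

Answer: 11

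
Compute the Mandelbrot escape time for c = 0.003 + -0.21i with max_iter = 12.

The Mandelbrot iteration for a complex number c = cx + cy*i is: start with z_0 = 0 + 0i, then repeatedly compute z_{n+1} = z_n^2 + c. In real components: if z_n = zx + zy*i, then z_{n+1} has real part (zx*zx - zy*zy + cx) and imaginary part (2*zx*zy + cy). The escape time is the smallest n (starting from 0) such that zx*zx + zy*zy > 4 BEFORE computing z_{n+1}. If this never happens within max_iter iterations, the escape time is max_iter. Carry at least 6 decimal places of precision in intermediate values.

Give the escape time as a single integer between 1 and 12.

Answer: 12

Derivation:
z_0 = 0 + 0i, c = 0.0030 + -0.2100i
Iter 1: z = 0.0030 + -0.2100i, |z|^2 = 0.0441
Iter 2: z = -0.0411 + -0.2113i, |z|^2 = 0.0463
Iter 3: z = -0.0399 + -0.1926i, |z|^2 = 0.0387
Iter 4: z = -0.0325 + -0.1946i, |z|^2 = 0.0389
Iter 5: z = -0.0338 + -0.1973i, |z|^2 = 0.0401
Iter 6: z = -0.0348 + -0.1967i, |z|^2 = 0.0399
Iter 7: z = -0.0345 + -0.1963i, |z|^2 = 0.0397
Iter 8: z = -0.0344 + -0.1965i, |z|^2 = 0.0398
Iter 9: z = -0.0344 + -0.1965i, |z|^2 = 0.0398
Iter 10: z = -0.0344 + -0.1965i, |z|^2 = 0.0398
Iter 11: z = -0.0344 + -0.1965i, |z|^2 = 0.0398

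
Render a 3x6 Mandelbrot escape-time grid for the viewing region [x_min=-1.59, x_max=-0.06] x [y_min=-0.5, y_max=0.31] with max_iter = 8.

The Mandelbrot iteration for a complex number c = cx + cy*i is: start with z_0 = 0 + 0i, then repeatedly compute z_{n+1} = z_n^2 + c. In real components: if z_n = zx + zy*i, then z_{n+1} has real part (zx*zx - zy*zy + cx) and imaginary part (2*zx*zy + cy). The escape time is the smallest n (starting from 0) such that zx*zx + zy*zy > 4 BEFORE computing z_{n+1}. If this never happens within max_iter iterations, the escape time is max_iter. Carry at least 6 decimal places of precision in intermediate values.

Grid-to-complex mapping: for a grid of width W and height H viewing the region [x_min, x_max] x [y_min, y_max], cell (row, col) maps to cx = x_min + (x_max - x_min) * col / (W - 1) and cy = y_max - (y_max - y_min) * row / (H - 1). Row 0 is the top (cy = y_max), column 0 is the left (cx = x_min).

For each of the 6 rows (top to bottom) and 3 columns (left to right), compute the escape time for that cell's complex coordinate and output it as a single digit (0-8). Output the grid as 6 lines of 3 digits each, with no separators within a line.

(row=0, col=0): c = -1.5900 + 0.3100i → escape time 4
(row=0, col=1): c = -0.8250 + 0.3100i → escape time 8
(row=0, col=2): c = -0.0600 + 0.3100i → escape time 8
(row=1, col=0): c = -1.5900 + 0.1480i → escape time 5
(row=1, col=1): c = -0.8250 + 0.1480i → escape time 8
(row=1, col=2): c = -0.0600 + 0.1480i → escape time 8
(row=2, col=0): c = -1.5900 + -0.0140i → escape time 8
(row=2, col=1): c = -0.8250 + -0.0140i → escape time 8
(row=2, col=2): c = -0.0600 + -0.0140i → escape time 8
(row=3, col=0): c = -1.5900 + -0.1760i → escape time 5
(row=3, col=1): c = -0.8250 + -0.1760i → escape time 8
(row=3, col=2): c = -0.0600 + -0.1760i → escape time 8
(row=4, col=0): c = -1.5900 + -0.3380i → escape time 4
(row=4, col=1): c = -0.8250 + -0.3380i → escape time 8
(row=4, col=2): c = -0.0600 + -0.3380i → escape time 8
(row=5, col=0): c = -1.5900 + -0.5000i → escape time 3
(row=5, col=1): c = -0.8250 + -0.5000i → escape time 6
(row=5, col=2): c = -0.0600 + -0.5000i → escape time 8

Answer: 488
588
888
588
488
368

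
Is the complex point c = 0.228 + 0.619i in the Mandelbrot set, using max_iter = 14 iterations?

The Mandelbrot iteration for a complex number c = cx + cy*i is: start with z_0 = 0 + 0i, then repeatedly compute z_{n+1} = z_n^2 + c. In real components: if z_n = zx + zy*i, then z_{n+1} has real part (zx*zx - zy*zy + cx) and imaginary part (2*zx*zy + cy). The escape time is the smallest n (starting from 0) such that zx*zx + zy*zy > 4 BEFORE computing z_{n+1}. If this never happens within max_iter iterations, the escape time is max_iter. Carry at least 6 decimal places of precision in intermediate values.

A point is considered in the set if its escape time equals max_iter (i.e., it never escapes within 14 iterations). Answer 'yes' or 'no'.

Answer: no

Derivation:
z_0 = 0 + 0i, c = 0.2280 + 0.6190i
Iter 1: z = 0.2280 + 0.6190i, |z|^2 = 0.4351
Iter 2: z = -0.1032 + 0.9013i, |z|^2 = 0.8229
Iter 3: z = -0.5736 + 0.4330i, |z|^2 = 0.5166
Iter 4: z = 0.3695 + 0.1222i, |z|^2 = 0.1515
Iter 5: z = 0.3496 + 0.7093i, |z|^2 = 0.6254
Iter 6: z = -0.1529 + 1.1150i, |z|^2 = 1.2666
Iter 7: z = -0.9918 + 0.2780i, |z|^2 = 1.0611
Iter 8: z = 1.1345 + 0.0675i, |z|^2 = 1.2916
Iter 9: z = 1.5105 + 0.7721i, |z|^2 = 2.8776
Iter 10: z = 1.9133 + 2.9515i, |z|^2 = 12.3720
Escaped at iteration 10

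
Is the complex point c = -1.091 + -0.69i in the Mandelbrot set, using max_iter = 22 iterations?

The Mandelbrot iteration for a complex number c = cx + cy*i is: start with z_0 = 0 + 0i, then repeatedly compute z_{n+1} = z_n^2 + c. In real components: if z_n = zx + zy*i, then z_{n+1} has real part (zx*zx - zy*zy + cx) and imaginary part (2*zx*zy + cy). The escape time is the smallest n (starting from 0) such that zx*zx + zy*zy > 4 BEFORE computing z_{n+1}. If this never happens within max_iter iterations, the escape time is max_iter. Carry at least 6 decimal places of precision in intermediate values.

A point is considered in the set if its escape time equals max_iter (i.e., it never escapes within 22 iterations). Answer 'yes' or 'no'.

z_0 = 0 + 0i, c = -1.0910 + -0.6900i
Iter 1: z = -1.0910 + -0.6900i, |z|^2 = 1.6664
Iter 2: z = -0.3768 + 0.8156i, |z|^2 = 0.8072
Iter 3: z = -1.6142 + -1.3047i, |z|^2 = 4.3077
Escaped at iteration 3

Answer: no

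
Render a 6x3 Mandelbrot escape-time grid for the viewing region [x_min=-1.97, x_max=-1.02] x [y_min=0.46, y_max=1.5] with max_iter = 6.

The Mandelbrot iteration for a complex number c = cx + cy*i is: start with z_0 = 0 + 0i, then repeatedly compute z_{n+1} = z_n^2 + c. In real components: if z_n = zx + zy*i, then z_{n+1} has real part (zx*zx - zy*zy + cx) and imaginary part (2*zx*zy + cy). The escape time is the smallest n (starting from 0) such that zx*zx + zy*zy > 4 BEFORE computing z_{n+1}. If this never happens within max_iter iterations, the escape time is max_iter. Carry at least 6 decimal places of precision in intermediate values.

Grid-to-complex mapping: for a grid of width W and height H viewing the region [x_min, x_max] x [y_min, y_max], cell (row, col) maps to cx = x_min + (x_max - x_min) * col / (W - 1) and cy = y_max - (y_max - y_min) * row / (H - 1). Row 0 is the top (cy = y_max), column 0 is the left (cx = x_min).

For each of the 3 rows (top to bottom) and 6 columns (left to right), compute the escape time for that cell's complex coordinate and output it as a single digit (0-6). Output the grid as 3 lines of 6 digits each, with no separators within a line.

Answer: 111122
112333
133465

Derivation:
(row=0, col=0): c = -1.9700 + 1.5000i → escape time 1
(row=0, col=1): c = -1.7800 + 1.5000i → escape time 1
(row=0, col=2): c = -1.5900 + 1.5000i → escape time 1
(row=0, col=3): c = -1.4000 + 1.5000i → escape time 1
(row=0, col=4): c = -1.2100 + 1.5000i → escape time 2
(row=0, col=5): c = -1.0200 + 1.5000i → escape time 2
(row=1, col=0): c = -1.9700 + 0.9800i → escape time 1
(row=1, col=1): c = -1.7800 + 0.9800i → escape time 1
(row=1, col=2): c = -1.5900 + 0.9800i → escape time 2
(row=1, col=3): c = -1.4000 + 0.9800i → escape time 3
(row=1, col=4): c = -1.2100 + 0.9800i → escape time 3
(row=1, col=5): c = -1.0200 + 0.9800i → escape time 3
(row=2, col=0): c = -1.9700 + 0.4600i → escape time 1
(row=2, col=1): c = -1.7800 + 0.4600i → escape time 3
(row=2, col=2): c = -1.5900 + 0.4600i → escape time 3
(row=2, col=3): c = -1.4000 + 0.4600i → escape time 4
(row=2, col=4): c = -1.2100 + 0.4600i → escape time 6
(row=2, col=5): c = -1.0200 + 0.4600i → escape time 5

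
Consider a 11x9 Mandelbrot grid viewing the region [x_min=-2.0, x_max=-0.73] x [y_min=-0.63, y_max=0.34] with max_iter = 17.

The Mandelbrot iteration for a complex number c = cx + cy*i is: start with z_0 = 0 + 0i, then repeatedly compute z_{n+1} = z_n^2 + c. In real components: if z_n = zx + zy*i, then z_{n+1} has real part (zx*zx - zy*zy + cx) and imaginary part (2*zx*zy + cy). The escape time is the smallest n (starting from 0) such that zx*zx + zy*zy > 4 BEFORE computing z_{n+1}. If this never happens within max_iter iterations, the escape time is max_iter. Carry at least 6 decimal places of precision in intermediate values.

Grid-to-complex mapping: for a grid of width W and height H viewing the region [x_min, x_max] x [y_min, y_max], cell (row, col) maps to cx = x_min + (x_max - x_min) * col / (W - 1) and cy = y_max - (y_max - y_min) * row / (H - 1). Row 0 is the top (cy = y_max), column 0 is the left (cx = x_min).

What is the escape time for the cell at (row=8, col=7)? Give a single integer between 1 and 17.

z_0 = 0 + 0i, c = -1.1110 + -0.6300i
Iter 1: z = -1.1110 + -0.6300i, |z|^2 = 1.6312
Iter 2: z = -0.2736 + 0.7699i, |z|^2 = 0.6675
Iter 3: z = -1.6288 + -1.0512i, |z|^2 = 3.7582
Iter 4: z = 0.4370 + 2.7946i, |z|^2 = 8.0007
Escaped at iteration 4

Answer: 4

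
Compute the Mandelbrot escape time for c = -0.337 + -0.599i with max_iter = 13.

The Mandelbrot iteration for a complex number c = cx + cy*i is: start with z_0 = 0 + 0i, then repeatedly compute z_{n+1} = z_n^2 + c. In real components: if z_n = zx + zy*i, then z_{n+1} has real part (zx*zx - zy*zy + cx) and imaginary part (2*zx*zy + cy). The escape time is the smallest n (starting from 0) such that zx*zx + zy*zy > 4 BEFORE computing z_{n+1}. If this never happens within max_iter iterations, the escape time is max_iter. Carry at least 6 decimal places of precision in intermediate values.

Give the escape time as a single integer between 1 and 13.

z_0 = 0 + 0i, c = -0.3370 + -0.5990i
Iter 1: z = -0.3370 + -0.5990i, |z|^2 = 0.4724
Iter 2: z = -0.5822 + -0.1953i, |z|^2 = 0.3771
Iter 3: z = -0.0361 + -0.3716i, |z|^2 = 0.1394
Iter 4: z = -0.4738 + -0.5721i, |z|^2 = 0.5518
Iter 5: z = -0.4399 + -0.0569i, |z|^2 = 0.1967
Iter 6: z = -0.1467 + -0.5490i, |z|^2 = 0.3229
Iter 7: z = -0.6169 + -0.4379i, |z|^2 = 0.5722
Iter 8: z = -0.1482 + -0.0588i, |z|^2 = 0.0254
Iter 9: z = -0.3185 + -0.5816i, |z|^2 = 0.4397
Iter 10: z = -0.5738 + -0.2286i, |z|^2 = 0.3815
Iter 11: z = -0.0600 + -0.3367i, |z|^2 = 0.1170
Iter 12: z = -0.4468 + -0.5586i, |z|^2 = 0.5116

Answer: 13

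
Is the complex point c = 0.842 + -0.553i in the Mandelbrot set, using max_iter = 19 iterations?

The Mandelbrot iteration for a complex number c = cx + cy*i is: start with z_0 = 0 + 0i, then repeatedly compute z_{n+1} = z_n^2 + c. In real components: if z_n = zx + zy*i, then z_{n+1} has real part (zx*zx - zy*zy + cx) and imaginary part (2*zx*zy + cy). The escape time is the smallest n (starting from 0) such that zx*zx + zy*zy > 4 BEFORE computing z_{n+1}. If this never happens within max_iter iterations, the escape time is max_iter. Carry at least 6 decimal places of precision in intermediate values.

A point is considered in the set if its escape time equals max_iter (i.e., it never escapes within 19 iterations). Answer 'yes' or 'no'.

z_0 = 0 + 0i, c = 0.8420 + -0.5530i
Iter 1: z = 0.8420 + -0.5530i, |z|^2 = 1.0148
Iter 2: z = 1.2452 + -1.4843i, |z|^2 = 3.7534
Iter 3: z = 0.1894 + -4.2492i, |z|^2 = 18.0920
Escaped at iteration 3

Answer: no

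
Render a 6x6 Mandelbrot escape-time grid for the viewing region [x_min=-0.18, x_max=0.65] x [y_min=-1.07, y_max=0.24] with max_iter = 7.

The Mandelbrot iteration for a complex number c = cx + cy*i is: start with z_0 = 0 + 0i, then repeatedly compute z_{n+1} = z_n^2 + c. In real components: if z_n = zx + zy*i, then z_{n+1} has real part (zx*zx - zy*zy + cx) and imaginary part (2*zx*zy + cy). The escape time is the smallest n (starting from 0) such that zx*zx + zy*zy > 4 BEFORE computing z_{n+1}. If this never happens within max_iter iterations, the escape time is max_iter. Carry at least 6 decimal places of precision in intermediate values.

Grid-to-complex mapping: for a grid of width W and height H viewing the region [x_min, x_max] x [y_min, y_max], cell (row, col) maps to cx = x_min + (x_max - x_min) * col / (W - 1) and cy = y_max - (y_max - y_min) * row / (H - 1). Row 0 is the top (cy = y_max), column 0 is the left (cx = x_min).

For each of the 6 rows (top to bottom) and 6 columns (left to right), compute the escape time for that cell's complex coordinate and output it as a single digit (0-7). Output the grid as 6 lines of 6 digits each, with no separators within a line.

Answer: 777764
777754
777764
777753
775433
754322

Derivation:
(row=0, col=0): c = -0.1800 + 0.2400i → escape time 7
(row=0, col=1): c = -0.0140 + 0.2400i → escape time 7
(row=0, col=2): c = 0.1520 + 0.2400i → escape time 7
(row=0, col=3): c = 0.3180 + 0.2400i → escape time 7
(row=0, col=4): c = 0.4840 + 0.2400i → escape time 6
(row=0, col=5): c = 0.6500 + 0.2400i → escape time 4
(row=1, col=0): c = -0.1800 + -0.0220i → escape time 7
(row=1, col=1): c = -0.0140 + -0.0220i → escape time 7
(row=1, col=2): c = 0.1520 + -0.0220i → escape time 7
(row=1, col=3): c = 0.3180 + -0.0220i → escape time 7
(row=1, col=4): c = 0.4840 + -0.0220i → escape time 5
(row=1, col=5): c = 0.6500 + -0.0220i → escape time 4
(row=2, col=0): c = -0.1800 + -0.2840i → escape time 7
(row=2, col=1): c = -0.0140 + -0.2840i → escape time 7
(row=2, col=2): c = 0.1520 + -0.2840i → escape time 7
(row=2, col=3): c = 0.3180 + -0.2840i → escape time 7
(row=2, col=4): c = 0.4840 + -0.2840i → escape time 6
(row=2, col=5): c = 0.6500 + -0.2840i → escape time 4
(row=3, col=0): c = -0.1800 + -0.5460i → escape time 7
(row=3, col=1): c = -0.0140 + -0.5460i → escape time 7
(row=3, col=2): c = 0.1520 + -0.5460i → escape time 7
(row=3, col=3): c = 0.3180 + -0.5460i → escape time 7
(row=3, col=4): c = 0.4840 + -0.5460i → escape time 5
(row=3, col=5): c = 0.6500 + -0.5460i → escape time 3
(row=4, col=0): c = -0.1800 + -0.8080i → escape time 7
(row=4, col=1): c = -0.0140 + -0.8080i → escape time 7
(row=4, col=2): c = 0.1520 + -0.8080i → escape time 5
(row=4, col=3): c = 0.3180 + -0.8080i → escape time 4
(row=4, col=4): c = 0.4840 + -0.8080i → escape time 3
(row=4, col=5): c = 0.6500 + -0.8080i → escape time 3
(row=5, col=0): c = -0.1800 + -1.0700i → escape time 7
(row=5, col=1): c = -0.0140 + -1.0700i → escape time 5
(row=5, col=2): c = 0.1520 + -1.0700i → escape time 4
(row=5, col=3): c = 0.3180 + -1.0700i → escape time 3
(row=5, col=4): c = 0.4840 + -1.0700i → escape time 2
(row=5, col=5): c = 0.6500 + -1.0700i → escape time 2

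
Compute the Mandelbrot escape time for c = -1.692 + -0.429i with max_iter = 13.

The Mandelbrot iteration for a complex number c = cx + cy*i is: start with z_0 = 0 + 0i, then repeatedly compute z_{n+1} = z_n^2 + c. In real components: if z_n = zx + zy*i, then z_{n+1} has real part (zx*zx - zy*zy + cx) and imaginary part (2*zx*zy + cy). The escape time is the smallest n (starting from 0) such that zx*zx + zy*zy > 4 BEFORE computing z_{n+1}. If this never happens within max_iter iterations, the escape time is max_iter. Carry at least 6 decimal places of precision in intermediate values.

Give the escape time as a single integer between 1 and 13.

z_0 = 0 + 0i, c = -1.6920 + -0.4290i
Iter 1: z = -1.6920 + -0.4290i, |z|^2 = 3.0469
Iter 2: z = 0.9868 + 1.0227i, |z|^2 = 2.0198
Iter 3: z = -1.7642 + 1.5895i, |z|^2 = 5.6389
Escaped at iteration 3

Answer: 3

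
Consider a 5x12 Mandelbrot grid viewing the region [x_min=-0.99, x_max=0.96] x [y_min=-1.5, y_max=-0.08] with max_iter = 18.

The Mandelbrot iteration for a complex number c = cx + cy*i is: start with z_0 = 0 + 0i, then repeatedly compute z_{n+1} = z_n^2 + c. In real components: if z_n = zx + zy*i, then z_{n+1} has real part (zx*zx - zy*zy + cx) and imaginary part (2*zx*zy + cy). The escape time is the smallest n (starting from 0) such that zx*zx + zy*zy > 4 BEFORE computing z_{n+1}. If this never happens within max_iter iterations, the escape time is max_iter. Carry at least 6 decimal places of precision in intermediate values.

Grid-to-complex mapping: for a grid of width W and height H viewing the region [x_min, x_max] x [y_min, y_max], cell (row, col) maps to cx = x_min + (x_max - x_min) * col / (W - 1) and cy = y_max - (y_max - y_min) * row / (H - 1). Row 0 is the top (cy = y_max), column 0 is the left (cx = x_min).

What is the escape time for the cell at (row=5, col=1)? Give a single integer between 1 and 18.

Answer: 7

Derivation:
z_0 = 0 + 0i, c = -0.5025 + -0.7255i
Iter 1: z = -0.5025 + -0.7255i, |z|^2 = 0.7788
Iter 2: z = -0.7763 + 0.0036i, |z|^2 = 0.6026
Iter 3: z = 0.1001 + -0.7311i, |z|^2 = 0.5445
Iter 4: z = -1.0270 + -0.8718i, |z|^2 = 1.8147
Iter 5: z = -0.2079 + 1.0652i, |z|^2 = 1.1778
Iter 6: z = -1.5939 + -1.1683i, |z|^2 = 3.9055
Iter 7: z = 0.6730 + 2.9990i, |z|^2 = 9.4469
Escaped at iteration 7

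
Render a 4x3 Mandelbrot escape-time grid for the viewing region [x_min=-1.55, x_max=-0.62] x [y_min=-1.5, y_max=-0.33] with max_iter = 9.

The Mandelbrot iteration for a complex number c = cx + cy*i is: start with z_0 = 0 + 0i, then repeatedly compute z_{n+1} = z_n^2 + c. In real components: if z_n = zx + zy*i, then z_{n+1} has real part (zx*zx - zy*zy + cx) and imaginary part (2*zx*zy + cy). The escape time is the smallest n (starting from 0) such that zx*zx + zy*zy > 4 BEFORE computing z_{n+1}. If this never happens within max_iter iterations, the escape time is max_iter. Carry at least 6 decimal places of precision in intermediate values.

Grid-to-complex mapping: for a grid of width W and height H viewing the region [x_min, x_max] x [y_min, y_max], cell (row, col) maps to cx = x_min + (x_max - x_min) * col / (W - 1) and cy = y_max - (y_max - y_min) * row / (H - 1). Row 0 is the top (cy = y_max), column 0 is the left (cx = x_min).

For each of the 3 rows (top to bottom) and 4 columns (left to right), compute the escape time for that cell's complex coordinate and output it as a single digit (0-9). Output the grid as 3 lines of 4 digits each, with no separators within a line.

Answer: 4999
3334
1222

Derivation:
(row=0, col=0): c = -1.5500 + -0.3300i → escape time 4
(row=0, col=1): c = -1.2400 + -0.3300i → escape time 9
(row=0, col=2): c = -0.9300 + -0.3300i → escape time 9
(row=0, col=3): c = -0.6200 + -0.3300i → escape time 9
(row=1, col=0): c = -1.5500 + -0.9150i → escape time 3
(row=1, col=1): c = -1.2400 + -0.9150i → escape time 3
(row=1, col=2): c = -0.9300 + -0.9150i → escape time 3
(row=1, col=3): c = -0.6200 + -0.9150i → escape time 4
(row=2, col=0): c = -1.5500 + -1.5000i → escape time 1
(row=2, col=1): c = -1.2400 + -1.5000i → escape time 2
(row=2, col=2): c = -0.9300 + -1.5000i → escape time 2
(row=2, col=3): c = -0.6200 + -1.5000i → escape time 2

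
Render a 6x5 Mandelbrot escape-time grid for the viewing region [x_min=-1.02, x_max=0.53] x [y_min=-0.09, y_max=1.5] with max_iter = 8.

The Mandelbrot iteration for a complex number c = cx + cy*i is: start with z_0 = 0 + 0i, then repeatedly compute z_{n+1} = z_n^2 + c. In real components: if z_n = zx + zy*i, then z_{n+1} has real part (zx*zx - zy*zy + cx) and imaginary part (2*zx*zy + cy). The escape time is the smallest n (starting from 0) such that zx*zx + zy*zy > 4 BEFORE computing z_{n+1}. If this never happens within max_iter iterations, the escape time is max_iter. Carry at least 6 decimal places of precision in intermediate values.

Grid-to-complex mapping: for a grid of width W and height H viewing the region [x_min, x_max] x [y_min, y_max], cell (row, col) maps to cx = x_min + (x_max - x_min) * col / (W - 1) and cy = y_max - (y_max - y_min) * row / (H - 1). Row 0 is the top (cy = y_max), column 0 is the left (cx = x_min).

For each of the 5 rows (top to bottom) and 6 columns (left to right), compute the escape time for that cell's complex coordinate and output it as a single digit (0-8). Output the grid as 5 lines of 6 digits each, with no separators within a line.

(row=0, col=0): c = -1.0200 + 1.5000i → escape time 2
(row=0, col=1): c = -0.7100 + 1.5000i → escape time 2
(row=0, col=2): c = -0.4000 + 1.5000i → escape time 2
(row=0, col=3): c = -0.0900 + 1.5000i → escape time 2
(row=0, col=4): c = 0.2200 + 1.5000i → escape time 2
(row=0, col=5): c = 0.5300 + 1.5000i → escape time 2
(row=1, col=0): c = -1.0200 + 1.1025i → escape time 3
(row=1, col=1): c = -0.7100 + 1.1025i → escape time 3
(row=1, col=2): c = -0.4000 + 1.1025i → escape time 4
(row=1, col=3): c = -0.0900 + 1.1025i → escape time 5
(row=1, col=4): c = 0.2200 + 1.1025i → escape time 3
(row=1, col=5): c = 0.5300 + 1.1025i → escape time 2
(row=2, col=0): c = -1.0200 + 0.7050i → escape time 4
(row=2, col=1): c = -0.7100 + 0.7050i → escape time 5
(row=2, col=2): c = -0.4000 + 0.7050i → escape time 8
(row=2, col=3): c = -0.0900 + 0.7050i → escape time 8
(row=2, col=4): c = 0.2200 + 0.7050i → escape time 6
(row=2, col=5): c = 0.5300 + 0.7050i → escape time 3
(row=3, col=0): c = -1.0200 + 0.3075i → escape time 8
(row=3, col=1): c = -0.7100 + 0.3075i → escape time 8
(row=3, col=2): c = -0.4000 + 0.3075i → escape time 8
(row=3, col=3): c = -0.0900 + 0.3075i → escape time 8
(row=3, col=4): c = 0.2200 + 0.3075i → escape time 8
(row=3, col=5): c = 0.5300 + 0.3075i → escape time 5
(row=4, col=0): c = -1.0200 + -0.0900i → escape time 8
(row=4, col=1): c = -0.7100 + -0.0900i → escape time 8
(row=4, col=2): c = -0.4000 + -0.0900i → escape time 8
(row=4, col=3): c = -0.0900 + -0.0900i → escape time 8
(row=4, col=4): c = 0.2200 + -0.0900i → escape time 8
(row=4, col=5): c = 0.5300 + -0.0900i → escape time 5

Answer: 222222
334532
458863
888885
888885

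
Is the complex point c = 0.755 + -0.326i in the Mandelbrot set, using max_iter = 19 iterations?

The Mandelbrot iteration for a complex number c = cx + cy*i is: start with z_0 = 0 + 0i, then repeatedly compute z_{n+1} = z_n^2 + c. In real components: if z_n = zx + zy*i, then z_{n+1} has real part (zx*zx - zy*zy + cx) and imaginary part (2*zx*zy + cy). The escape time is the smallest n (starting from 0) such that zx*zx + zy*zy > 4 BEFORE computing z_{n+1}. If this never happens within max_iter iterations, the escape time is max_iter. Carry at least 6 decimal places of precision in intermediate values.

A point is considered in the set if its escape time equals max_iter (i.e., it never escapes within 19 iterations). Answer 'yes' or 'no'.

Answer: no

Derivation:
z_0 = 0 + 0i, c = 0.7550 + -0.3260i
Iter 1: z = 0.7550 + -0.3260i, |z|^2 = 0.6763
Iter 2: z = 1.2187 + -0.8183i, |z|^2 = 2.1549
Iter 3: z = 1.5708 + -2.3205i, |z|^2 = 7.8522
Escaped at iteration 3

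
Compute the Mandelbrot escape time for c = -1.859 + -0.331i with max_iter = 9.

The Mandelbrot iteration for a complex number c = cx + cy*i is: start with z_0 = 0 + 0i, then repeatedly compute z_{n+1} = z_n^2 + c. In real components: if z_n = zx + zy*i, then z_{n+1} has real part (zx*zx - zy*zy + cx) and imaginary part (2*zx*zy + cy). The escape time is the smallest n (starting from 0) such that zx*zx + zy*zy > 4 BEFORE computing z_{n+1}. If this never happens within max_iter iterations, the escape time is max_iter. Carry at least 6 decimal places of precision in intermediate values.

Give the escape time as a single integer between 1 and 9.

z_0 = 0 + 0i, c = -1.8590 + -0.3310i
Iter 1: z = -1.8590 + -0.3310i, |z|^2 = 3.5654
Iter 2: z = 1.4873 + 0.8997i, |z|^2 = 3.0215
Iter 3: z = -0.4563 + 2.3452i, |z|^2 = 5.7079
Escaped at iteration 3

Answer: 3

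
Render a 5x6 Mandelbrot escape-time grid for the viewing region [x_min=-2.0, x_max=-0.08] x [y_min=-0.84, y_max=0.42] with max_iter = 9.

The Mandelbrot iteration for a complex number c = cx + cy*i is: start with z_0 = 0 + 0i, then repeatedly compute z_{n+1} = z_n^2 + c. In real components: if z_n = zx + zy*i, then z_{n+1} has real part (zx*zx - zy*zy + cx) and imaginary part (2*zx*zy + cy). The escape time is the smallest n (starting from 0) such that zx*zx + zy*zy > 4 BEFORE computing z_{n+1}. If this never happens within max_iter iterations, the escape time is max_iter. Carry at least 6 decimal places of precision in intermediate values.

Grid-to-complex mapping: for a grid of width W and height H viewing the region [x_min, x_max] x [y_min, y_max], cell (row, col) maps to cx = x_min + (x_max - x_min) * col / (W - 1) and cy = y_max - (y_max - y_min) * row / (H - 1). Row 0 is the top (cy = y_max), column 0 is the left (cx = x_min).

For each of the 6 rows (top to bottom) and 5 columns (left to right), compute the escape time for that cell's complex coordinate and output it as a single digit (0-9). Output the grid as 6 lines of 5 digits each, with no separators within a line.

Answer: 14699
15999
17999
14999
13499
13349

Derivation:
(row=0, col=0): c = -2.0000 + 0.4200i → escape time 1
(row=0, col=1): c = -1.5200 + 0.4200i → escape time 4
(row=0, col=2): c = -1.0400 + 0.4200i → escape time 6
(row=0, col=3): c = -0.5600 + 0.4200i → escape time 9
(row=0, col=4): c = -0.0800 + 0.4200i → escape time 9
(row=1, col=0): c = -2.0000 + 0.1680i → escape time 1
(row=1, col=1): c = -1.5200 + 0.1680i → escape time 5
(row=1, col=2): c = -1.0400 + 0.1680i → escape time 9
(row=1, col=3): c = -0.5600 + 0.1680i → escape time 9
(row=1, col=4): c = -0.0800 + 0.1680i → escape time 9
(row=2, col=0): c = -2.0000 + -0.0840i → escape time 1
(row=2, col=1): c = -1.5200 + -0.0840i → escape time 7
(row=2, col=2): c = -1.0400 + -0.0840i → escape time 9
(row=2, col=3): c = -0.5600 + -0.0840i → escape time 9
(row=2, col=4): c = -0.0800 + -0.0840i → escape time 9
(row=3, col=0): c = -2.0000 + -0.3360i → escape time 1
(row=3, col=1): c = -1.5200 + -0.3360i → escape time 4
(row=3, col=2): c = -1.0400 + -0.3360i → escape time 9
(row=3, col=3): c = -0.5600 + -0.3360i → escape time 9
(row=3, col=4): c = -0.0800 + -0.3360i → escape time 9
(row=4, col=0): c = -2.0000 + -0.5880i → escape time 1
(row=4, col=1): c = -1.5200 + -0.5880i → escape time 3
(row=4, col=2): c = -1.0400 + -0.5880i → escape time 4
(row=4, col=3): c = -0.5600 + -0.5880i → escape time 9
(row=4, col=4): c = -0.0800 + -0.5880i → escape time 9
(row=5, col=0): c = -2.0000 + -0.8400i → escape time 1
(row=5, col=1): c = -1.5200 + -0.8400i → escape time 3
(row=5, col=2): c = -1.0400 + -0.8400i → escape time 3
(row=5, col=3): c = -0.5600 + -0.8400i → escape time 4
(row=5, col=4): c = -0.0800 + -0.8400i → escape time 9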